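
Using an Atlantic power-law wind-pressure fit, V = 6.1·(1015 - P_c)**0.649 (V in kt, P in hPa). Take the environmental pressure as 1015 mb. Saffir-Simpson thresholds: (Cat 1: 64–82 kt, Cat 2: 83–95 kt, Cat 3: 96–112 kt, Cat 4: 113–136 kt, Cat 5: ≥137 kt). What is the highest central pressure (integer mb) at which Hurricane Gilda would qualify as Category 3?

Category 3 begins at V = 96 kt.
Required ΔP = (96/6.1)^(1/0.649) = 15.738^1.541 ≈ 69.87 mb.
P_c ≤ 1015 − 69.87 = 945.13, so the highest integer P_c is 945 mb.

945 mb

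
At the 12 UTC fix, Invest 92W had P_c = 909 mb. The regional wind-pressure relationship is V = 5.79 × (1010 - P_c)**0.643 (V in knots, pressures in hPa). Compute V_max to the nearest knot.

ΔP = 1010 − 909 = 101 mb.
101^0.643 ≈ 19.444.
V ≈ 5.79 × 19.444 ≈ 112.6 kt.

113 kt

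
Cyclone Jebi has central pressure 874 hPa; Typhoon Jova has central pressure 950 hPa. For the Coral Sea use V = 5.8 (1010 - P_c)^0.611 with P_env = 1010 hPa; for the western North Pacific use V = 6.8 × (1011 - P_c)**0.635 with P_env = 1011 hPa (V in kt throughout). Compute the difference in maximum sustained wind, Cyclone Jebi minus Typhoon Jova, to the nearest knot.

24 kt

Cyclone Jebi: ΔP = 136; V ≈ 5.8 × 136^0.611 ≈ 116.69 kt.
Typhoon Jova: ΔP = 61; V ≈ 6.8 × 61^0.635 ≈ 92.51 kt.
Difference ≈ 116.69 − 92.51 = 24.18 → 24 kt.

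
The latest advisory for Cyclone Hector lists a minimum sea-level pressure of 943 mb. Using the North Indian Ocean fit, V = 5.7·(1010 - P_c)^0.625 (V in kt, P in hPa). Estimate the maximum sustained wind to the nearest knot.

ΔP = 1010 − 943 = 67 mb.
67^0.625 ≈ 13.845.
V ≈ 5.7 × 13.845 ≈ 78.9 kt.

79 kt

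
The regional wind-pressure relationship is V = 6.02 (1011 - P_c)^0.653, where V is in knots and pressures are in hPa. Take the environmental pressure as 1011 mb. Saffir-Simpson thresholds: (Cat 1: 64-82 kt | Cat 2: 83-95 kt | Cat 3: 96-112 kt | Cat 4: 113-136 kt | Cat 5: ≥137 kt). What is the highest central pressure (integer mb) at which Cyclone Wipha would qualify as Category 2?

Category 2 begins at V = 83 kt.
Required ΔP = (83/6.02)^(1/0.653) = 13.787^1.531 ≈ 55.59 mb.
P_c ≤ 1011 − 55.59 = 955.41, so the highest integer P_c is 955 mb.

955 mb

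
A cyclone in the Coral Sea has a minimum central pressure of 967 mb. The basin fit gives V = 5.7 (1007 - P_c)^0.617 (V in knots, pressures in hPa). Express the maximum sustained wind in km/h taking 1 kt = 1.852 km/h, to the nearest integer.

103 km/h

ΔP = 1007 − 967 = 40 mb.
V ≈ 5.7 × 40^0.617 = 5.7 × 9.738 ≈ 55.507 kt.
55.507 × 1.852 ≈ 102.80 km/h → 103 km/h.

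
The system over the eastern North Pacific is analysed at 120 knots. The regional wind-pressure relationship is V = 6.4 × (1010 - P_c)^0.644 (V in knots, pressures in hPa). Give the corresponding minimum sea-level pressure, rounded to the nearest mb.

915 mb

ΔP = (V / 6.4)^(1/0.644) = (120/6.4)^1.553.
120/6.4 = 18.750; 18.750^1.553 ≈ 94.78 mb.
P_c = 1010 − 94.78 = 915.22 ≈ 915 mb.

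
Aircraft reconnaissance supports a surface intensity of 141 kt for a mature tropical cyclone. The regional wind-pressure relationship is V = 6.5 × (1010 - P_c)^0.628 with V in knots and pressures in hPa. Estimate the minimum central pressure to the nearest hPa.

ΔP = (V / 6.5)^(1/0.628) = (141/6.5)^1.592.
141/6.5 = 21.692; 21.692^1.592 ≈ 134.24 hPa.
P_c = 1010 − 134.24 = 875.76 ≈ 876 hPa.

876 hPa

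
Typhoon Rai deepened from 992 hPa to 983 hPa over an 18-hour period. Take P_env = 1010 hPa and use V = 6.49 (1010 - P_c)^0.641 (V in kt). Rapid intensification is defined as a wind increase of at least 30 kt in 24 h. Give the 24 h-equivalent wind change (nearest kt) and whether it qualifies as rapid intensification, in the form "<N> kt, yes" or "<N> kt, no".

V₁: ΔP = 18, V ≈ 6.49 × 18^0.641 ≈ 41.39 kt.
V₂: ΔP = 27, V ≈ 6.49 × 27^0.641 ≈ 53.67 kt.
ΔV over 18 h = 12.28 kt → 24 h equivalent = 12.28 × 24/18 ≈ 16.37 kt.
16 kt < 30 kt ⇒ not rapid intensification.

16 kt, no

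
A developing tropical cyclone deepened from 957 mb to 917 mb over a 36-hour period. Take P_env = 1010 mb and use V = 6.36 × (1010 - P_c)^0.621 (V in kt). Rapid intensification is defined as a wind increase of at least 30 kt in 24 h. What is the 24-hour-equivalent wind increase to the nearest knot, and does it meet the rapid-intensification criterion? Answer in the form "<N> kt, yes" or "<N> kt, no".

21 kt, no

V₁: ΔP = 53, V ≈ 6.36 × 53^0.621 ≈ 74.86 kt.
V₂: ΔP = 93, V ≈ 6.36 × 93^0.621 ≈ 106.14 kt.
ΔV over 36 h = 31.28 kt → 24 h equivalent = 31.28 × 24/36 ≈ 20.85 kt.
21 kt < 30 kt ⇒ not rapid intensification.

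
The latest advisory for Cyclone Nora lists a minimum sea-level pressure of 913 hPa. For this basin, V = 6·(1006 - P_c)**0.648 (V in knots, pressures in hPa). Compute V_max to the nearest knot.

113 kt

ΔP = 1006 − 913 = 93 hPa.
93^0.648 ≈ 18.862.
V ≈ 6 × 18.862 ≈ 113.2 kt.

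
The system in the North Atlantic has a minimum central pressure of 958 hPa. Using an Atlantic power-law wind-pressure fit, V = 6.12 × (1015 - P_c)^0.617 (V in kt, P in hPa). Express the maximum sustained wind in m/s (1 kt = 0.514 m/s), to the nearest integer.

38 m/s

ΔP = 1015 − 958 = 57 hPa.
V ≈ 6.12 × 57^0.617 = 6.12 × 12.116 ≈ 74.153 kt.
74.153 × 0.514 ≈ 38.11 m/s → 38 m/s.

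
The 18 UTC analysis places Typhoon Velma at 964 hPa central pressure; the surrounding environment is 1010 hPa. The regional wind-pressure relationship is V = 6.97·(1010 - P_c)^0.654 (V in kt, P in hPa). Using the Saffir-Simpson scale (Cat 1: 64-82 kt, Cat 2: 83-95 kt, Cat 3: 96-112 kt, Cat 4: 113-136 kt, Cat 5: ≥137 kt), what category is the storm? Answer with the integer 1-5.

ΔP = 1010 − 964 = 46 hPa.
V ≈ 6.97 × 46^0.654 = 6.97 × 12.23 ≈ 85 kt.
85 kt falls in the Category 2 band.

2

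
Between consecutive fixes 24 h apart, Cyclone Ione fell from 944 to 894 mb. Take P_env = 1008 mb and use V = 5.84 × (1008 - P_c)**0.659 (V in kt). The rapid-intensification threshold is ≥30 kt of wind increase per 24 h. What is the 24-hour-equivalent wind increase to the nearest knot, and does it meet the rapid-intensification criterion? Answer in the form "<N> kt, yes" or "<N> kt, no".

42 kt, yes

V₁: ΔP = 64, V ≈ 5.84 × 64^0.659 ≈ 90.51 kt.
V₂: ΔP = 114, V ≈ 5.84 × 114^0.659 ≈ 132.41 kt.
ΔV over 24 h = 41.90 kt → 24 h equivalent = 41.90 × 24/24 ≈ 41.90 kt.
42 kt ≥ 30 kt ⇒ rapid intensification.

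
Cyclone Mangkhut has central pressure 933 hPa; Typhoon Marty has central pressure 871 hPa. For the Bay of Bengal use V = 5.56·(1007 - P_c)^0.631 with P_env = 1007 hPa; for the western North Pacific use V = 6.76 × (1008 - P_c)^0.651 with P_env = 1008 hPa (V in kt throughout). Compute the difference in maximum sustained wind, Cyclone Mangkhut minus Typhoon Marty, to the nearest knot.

-82 kt

Cyclone Mangkhut: ΔP = 74; V ≈ 5.56 × 74^0.631 ≈ 84.05 kt.
Typhoon Marty: ΔP = 137; V ≈ 6.76 × 137^0.651 ≈ 166.32 kt.
Difference ≈ 84.05 − 166.32 = -82.27 → -82 kt.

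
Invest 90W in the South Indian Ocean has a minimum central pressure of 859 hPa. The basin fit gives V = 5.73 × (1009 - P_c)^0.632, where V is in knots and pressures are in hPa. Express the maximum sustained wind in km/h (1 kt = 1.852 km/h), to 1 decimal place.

251.8 km/h

ΔP = 1009 − 859 = 150 hPa.
V ≈ 5.73 × 150^0.632 = 5.73 × 23.730 ≈ 135.970 kt.
135.970 × 1.852 ≈ 251.82 km/h → 251.8 km/h.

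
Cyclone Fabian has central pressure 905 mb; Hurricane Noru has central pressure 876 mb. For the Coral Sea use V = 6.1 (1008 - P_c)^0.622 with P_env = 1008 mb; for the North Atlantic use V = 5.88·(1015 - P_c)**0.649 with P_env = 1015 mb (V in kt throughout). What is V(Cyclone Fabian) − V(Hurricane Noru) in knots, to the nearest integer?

-36 kt

Cyclone Fabian: ΔP = 103; V ≈ 6.1 × 103^0.622 ≈ 108.97 kt.
Hurricane Noru: ΔP = 139; V ≈ 5.88 × 139^0.649 ≈ 144.61 kt.
Difference ≈ 108.97 − 144.61 = -35.64 → -36 kt.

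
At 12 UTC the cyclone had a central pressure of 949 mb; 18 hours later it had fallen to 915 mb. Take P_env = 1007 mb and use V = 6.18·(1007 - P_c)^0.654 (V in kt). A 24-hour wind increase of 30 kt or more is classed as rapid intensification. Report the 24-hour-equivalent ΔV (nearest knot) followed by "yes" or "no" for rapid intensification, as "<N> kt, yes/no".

V₁: ΔP = 58, V ≈ 6.18 × 58^0.654 ≈ 87.96 kt.
V₂: ΔP = 92, V ≈ 6.18 × 92^0.654 ≈ 118.93 kt.
ΔV over 18 h = 30.97 kt → 24 h equivalent = 30.97 × 24/18 ≈ 41.29 kt.
41 kt ≥ 30 kt ⇒ rapid intensification.

41 kt, yes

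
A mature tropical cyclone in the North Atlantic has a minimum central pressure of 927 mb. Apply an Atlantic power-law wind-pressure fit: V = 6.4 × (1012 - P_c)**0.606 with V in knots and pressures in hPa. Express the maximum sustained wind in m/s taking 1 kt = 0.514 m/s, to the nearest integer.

ΔP = 1012 − 927 = 85 mb.
V ≈ 6.4 × 85^0.606 = 6.4 × 14.765 ≈ 94.495 kt.
94.495 × 0.514 ≈ 48.57 m/s → 49 m/s.

49 m/s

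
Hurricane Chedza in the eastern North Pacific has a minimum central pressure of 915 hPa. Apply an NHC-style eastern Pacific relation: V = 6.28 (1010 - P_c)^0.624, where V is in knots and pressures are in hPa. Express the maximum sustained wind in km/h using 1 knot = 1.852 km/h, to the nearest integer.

ΔP = 1010 − 915 = 95 hPa.
V ≈ 6.28 × 95^0.624 = 6.28 × 17.144 ≈ 107.661 kt.
107.661 × 1.852 ≈ 199.39 km/h → 199 km/h.

199 km/h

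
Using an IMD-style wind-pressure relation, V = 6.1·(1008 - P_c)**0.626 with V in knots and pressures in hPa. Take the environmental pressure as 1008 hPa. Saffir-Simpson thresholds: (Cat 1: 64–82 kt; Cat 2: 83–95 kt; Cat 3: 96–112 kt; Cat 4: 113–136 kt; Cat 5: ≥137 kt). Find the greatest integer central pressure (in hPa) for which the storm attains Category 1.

965 hPa

Category 1 begins at V = 64 kt.
Required ΔP = (64/6.1)^(1/0.626) = 10.492^1.597 ≈ 42.73 hPa.
P_c ≤ 1008 − 42.73 = 965.27, so the highest integer P_c is 965 hPa.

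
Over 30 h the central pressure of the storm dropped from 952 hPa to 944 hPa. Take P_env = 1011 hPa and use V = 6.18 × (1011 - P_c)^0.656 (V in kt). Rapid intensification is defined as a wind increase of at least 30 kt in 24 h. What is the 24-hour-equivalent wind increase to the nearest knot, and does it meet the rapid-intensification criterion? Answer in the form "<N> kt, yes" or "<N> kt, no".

V₁: ΔP = 59, V ≈ 6.18 × 59^0.656 ≈ 89.67 kt.
V₂: ΔP = 67, V ≈ 6.18 × 67^0.656 ≈ 97.48 kt.
ΔV over 30 h = 7.81 kt → 24 h equivalent = 7.81 × 24/30 ≈ 6.25 kt.
6 kt < 30 kt ⇒ not rapid intensification.

6 kt, no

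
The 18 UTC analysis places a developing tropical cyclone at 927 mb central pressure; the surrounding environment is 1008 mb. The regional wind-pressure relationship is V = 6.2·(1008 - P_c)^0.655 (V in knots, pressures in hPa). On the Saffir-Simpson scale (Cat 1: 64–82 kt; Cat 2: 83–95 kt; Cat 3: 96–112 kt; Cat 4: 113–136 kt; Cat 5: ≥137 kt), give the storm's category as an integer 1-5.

3

ΔP = 1008 − 927 = 81 mb.
V ≈ 6.2 × 81^0.655 = 6.2 × 17.79 ≈ 110 kt.
110 kt falls in the Category 3 band.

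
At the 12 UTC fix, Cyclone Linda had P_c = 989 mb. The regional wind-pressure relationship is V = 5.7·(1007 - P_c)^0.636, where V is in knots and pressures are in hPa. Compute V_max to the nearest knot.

ΔP = 1007 − 989 = 18 mb.
18^0.636 ≈ 6.286.
V ≈ 5.7 × 6.286 ≈ 35.8 kt.

36 kt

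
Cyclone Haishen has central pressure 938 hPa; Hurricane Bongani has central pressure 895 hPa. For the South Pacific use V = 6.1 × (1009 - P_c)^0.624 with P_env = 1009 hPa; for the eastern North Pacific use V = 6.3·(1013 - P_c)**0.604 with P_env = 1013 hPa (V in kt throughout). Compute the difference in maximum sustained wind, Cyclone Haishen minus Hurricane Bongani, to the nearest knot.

Cyclone Haishen: ΔP = 71; V ≈ 6.1 × 71^0.624 ≈ 87.20 kt.
Hurricane Bongani: ΔP = 118; V ≈ 6.3 × 118^0.604 ≈ 112.40 kt.
Difference ≈ 87.20 − 112.40 = -25.20 → -25 kt.

-25 kt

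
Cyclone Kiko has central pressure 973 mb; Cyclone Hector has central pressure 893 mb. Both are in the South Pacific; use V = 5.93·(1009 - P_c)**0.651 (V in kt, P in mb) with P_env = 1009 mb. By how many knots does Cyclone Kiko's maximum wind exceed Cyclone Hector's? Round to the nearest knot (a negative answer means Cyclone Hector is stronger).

Cyclone Kiko: ΔP = 36; V ≈ 5.93 × 36^0.651 ≈ 61.12 kt.
Cyclone Hector: ΔP = 116; V ≈ 5.93 × 116^0.651 ≈ 130.92 kt.
Difference ≈ 61.12 − 130.92 = -69.80 → -70 kt.

-70 kt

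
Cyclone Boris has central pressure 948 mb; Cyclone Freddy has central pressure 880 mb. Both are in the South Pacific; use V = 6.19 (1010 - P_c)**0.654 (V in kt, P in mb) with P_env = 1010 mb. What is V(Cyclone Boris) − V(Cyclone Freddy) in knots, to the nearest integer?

Cyclone Boris: ΔP = 62; V ≈ 6.19 × 62^0.654 ≈ 92.03 kt.
Cyclone Freddy: ΔP = 130; V ≈ 6.19 × 130^0.654 ≈ 149.35 kt.
Difference ≈ 92.03 − 149.35 = -57.32 → -57 kt.

-57 kt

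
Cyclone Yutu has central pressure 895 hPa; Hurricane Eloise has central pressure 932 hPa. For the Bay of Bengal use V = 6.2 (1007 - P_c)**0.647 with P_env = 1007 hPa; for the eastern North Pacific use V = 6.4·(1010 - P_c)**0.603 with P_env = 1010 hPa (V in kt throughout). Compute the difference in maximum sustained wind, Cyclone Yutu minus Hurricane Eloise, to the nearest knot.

Cyclone Yutu: ΔP = 112; V ≈ 6.2 × 112^0.647 ≈ 131.29 kt.
Hurricane Eloise: ΔP = 78; V ≈ 6.4 × 78^0.603 ≈ 88.53 kt.
Difference ≈ 131.29 − 88.53 = 42.76 → 43 kt.

43 kt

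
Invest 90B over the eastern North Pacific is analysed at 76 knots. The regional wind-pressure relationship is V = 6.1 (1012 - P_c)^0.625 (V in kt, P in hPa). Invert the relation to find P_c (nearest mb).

ΔP = (V / 6.1)^(1/0.625) = (76/6.1)^1.600.
76/6.1 = 12.459; 12.459^1.600 ≈ 56.59 mb.
P_c = 1012 − 56.59 = 955.41 ≈ 955 mb.

955 mb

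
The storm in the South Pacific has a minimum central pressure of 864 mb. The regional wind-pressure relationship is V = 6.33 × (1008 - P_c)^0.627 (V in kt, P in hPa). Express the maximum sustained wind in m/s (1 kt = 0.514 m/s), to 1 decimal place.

73.4 m/s

ΔP = 1008 − 864 = 144 mb.
V ≈ 6.33 × 144^0.627 = 6.33 × 22.558 ≈ 142.790 kt.
142.790 × 0.514 ≈ 73.39 m/s → 73.4 m/s.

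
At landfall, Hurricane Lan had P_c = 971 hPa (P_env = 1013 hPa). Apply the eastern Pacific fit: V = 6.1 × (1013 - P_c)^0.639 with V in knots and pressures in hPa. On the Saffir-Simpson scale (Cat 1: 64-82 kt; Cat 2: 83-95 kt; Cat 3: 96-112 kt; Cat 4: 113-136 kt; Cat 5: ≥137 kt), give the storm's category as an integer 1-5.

ΔP = 1013 − 971 = 42 hPa.
V ≈ 6.1 × 42^0.639 = 6.1 × 10.90 ≈ 66 kt.
66 kt falls in the Category 1 band.

1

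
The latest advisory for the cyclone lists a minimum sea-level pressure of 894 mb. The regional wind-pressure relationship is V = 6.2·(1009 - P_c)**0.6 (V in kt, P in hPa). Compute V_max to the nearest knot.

107 kt

ΔP = 1009 − 894 = 115 mb.
115^0.6 ≈ 17.235.
V ≈ 6.2 × 17.235 ≈ 106.9 kt.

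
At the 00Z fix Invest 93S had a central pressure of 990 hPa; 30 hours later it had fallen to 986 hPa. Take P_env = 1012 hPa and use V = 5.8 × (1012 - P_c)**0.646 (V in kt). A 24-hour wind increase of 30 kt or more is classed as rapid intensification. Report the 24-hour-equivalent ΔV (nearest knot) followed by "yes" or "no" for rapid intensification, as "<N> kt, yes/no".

4 kt, no

V₁: ΔP = 22, V ≈ 5.8 × 22^0.646 ≈ 42.72 kt.
V₂: ΔP = 26, V ≈ 5.8 × 26^0.646 ≈ 47.59 kt.
ΔV over 30 h = 4.87 kt → 24 h equivalent = 4.87 × 24/30 ≈ 3.90 kt.
4 kt < 30 kt ⇒ not rapid intensification.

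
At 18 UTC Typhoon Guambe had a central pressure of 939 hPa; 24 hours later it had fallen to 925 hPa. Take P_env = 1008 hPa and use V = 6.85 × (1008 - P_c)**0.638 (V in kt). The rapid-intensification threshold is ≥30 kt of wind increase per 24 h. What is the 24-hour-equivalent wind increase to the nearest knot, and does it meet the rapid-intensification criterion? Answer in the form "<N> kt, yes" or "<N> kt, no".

V₁: ΔP = 69, V ≈ 6.85 × 69^0.638 ≈ 102.06 kt.
V₂: ΔP = 83, V ≈ 6.85 × 83^0.638 ≈ 114.83 kt.
ΔV over 24 h = 12.77 kt → 24 h equivalent = 12.77 × 24/24 ≈ 12.77 kt.
13 kt < 30 kt ⇒ not rapid intensification.

13 kt, no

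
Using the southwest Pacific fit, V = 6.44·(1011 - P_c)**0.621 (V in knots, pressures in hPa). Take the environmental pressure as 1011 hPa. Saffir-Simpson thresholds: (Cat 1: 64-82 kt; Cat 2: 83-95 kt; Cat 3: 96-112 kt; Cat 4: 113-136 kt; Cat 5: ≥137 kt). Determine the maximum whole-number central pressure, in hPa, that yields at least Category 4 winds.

910 hPa

Category 4 begins at V = 113 kt.
Required ΔP = (113/6.44)^(1/0.621) = 17.547^1.610 ≈ 100.82 hPa.
P_c ≤ 1011 − 100.82 = 910.18, so the highest integer P_c is 910 hPa.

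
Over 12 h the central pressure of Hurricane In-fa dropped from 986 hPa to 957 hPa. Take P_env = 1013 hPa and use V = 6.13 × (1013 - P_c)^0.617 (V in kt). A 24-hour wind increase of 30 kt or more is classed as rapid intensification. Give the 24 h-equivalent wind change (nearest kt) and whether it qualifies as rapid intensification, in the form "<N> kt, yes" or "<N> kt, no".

53 kt, yes

V₁: ΔP = 27, V ≈ 6.13 × 27^0.617 ≈ 46.84 kt.
V₂: ΔP = 56, V ≈ 6.13 × 56^0.617 ≈ 73.47 kt.
ΔV over 12 h = 26.63 kt → 24 h equivalent = 26.63 × 24/12 ≈ 53.26 kt.
53 kt ≥ 30 kt ⇒ rapid intensification.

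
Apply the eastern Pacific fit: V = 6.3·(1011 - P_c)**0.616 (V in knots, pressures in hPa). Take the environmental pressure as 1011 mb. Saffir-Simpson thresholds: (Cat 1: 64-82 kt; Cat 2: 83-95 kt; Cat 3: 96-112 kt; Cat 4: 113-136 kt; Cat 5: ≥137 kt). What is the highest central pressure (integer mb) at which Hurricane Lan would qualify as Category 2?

945 mb

Category 2 begins at V = 83 kt.
Required ΔP = (83/6.3)^(1/0.616) = 13.175^1.623 ≈ 65.73 mb.
P_c ≤ 1011 − 65.73 = 945.27, so the highest integer P_c is 945 mb.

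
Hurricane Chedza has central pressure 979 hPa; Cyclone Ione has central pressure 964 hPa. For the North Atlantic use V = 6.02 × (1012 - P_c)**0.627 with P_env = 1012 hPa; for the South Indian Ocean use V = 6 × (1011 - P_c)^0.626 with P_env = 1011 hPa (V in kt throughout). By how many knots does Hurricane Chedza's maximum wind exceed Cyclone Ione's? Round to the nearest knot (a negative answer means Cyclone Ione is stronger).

Hurricane Chedza: ΔP = 33; V ≈ 6.02 × 33^0.627 ≈ 53.91 kt.
Cyclone Ione: ΔP = 47; V ≈ 6 × 47^0.626 ≈ 66.82 kt.
Difference ≈ 53.91 − 66.82 = -12.91 → -13 kt.

-13 kt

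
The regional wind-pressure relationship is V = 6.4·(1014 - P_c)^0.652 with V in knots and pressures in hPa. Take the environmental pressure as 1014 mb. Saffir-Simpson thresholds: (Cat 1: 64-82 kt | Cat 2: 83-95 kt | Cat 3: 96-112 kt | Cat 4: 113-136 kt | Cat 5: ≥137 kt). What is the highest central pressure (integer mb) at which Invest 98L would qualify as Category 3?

Category 3 begins at V = 96 kt.
Required ΔP = (96/6.4)^(1/0.652) = 15.000^1.534 ≈ 63.65 mb.
P_c ≤ 1014 − 63.65 = 950.35, so the highest integer P_c is 950 mb.

950 mb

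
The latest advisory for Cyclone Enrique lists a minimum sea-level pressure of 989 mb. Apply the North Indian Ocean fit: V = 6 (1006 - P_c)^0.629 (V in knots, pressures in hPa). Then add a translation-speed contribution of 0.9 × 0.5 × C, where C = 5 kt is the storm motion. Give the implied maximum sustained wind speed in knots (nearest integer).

ΔP = 1006 − 989 = 17 mb.
17^0.629 ≈ 5.942.
V ≈ 6 × 5.942 ≈ 35.7 kt.
Translation term: 0.9 × 0.5 × 5 = 2.25 kt.
Corrected V ≈ 37.95 kt → 38 kt.

38 kt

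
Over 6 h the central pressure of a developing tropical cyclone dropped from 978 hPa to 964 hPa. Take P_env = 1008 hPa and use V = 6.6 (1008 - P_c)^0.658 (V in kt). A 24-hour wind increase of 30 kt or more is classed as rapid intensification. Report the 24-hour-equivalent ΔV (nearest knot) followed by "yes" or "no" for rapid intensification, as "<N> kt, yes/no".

V₁: ΔP = 30, V ≈ 6.6 × 30^0.658 ≈ 61.87 kt.
V₂: ΔP = 44, V ≈ 6.6 × 44^0.658 ≈ 79.60 kt.
ΔV over 6 h = 17.73 kt → 24 h equivalent = 17.73 × 24/6 ≈ 70.92 kt.
71 kt ≥ 30 kt ⇒ rapid intensification.

71 kt, yes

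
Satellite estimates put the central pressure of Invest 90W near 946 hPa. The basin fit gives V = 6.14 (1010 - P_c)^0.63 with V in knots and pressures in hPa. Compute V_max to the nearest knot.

ΔP = 1010 − 946 = 64 hPa.
64^0.63 ≈ 13.737.
V ≈ 6.14 × 13.737 ≈ 84.3 kt.

84 kt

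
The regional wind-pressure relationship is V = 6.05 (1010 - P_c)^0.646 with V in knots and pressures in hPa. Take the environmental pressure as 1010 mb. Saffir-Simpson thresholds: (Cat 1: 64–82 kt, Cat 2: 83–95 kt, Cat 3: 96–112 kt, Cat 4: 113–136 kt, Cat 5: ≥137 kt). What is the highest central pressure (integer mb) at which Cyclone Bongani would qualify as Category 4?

Category 4 begins at V = 113 kt.
Required ΔP = (113/6.05)^(1/0.646) = 18.678^1.548 ≈ 92.90 mb.
P_c ≤ 1010 − 92.90 = 917.10, so the highest integer P_c is 917 mb.

917 mb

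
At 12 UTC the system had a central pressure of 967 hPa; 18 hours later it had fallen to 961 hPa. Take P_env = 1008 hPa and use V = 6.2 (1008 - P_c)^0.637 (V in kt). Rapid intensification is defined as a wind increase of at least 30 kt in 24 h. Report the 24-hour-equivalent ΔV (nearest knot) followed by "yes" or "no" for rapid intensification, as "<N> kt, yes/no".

8 kt, no

V₁: ΔP = 41, V ≈ 6.2 × 41^0.637 ≈ 66.03 kt.
V₂: ΔP = 47, V ≈ 6.2 × 47^0.637 ≈ 72.03 kt.
ΔV over 18 h = 6.00 kt → 24 h equivalent = 6.00 × 24/18 ≈ 8.00 kt.
8 kt < 30 kt ⇒ not rapid intensification.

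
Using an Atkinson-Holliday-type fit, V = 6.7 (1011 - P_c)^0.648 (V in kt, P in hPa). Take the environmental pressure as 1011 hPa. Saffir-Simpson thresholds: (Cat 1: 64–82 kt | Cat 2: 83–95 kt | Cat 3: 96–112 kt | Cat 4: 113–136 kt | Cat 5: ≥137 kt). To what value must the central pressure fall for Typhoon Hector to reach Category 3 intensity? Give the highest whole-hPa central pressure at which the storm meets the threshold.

950 hPa

Category 3 begins at V = 96 kt.
Required ΔP = (96/6.7)^(1/0.648) = 14.328^1.543 ≈ 60.85 hPa.
P_c ≤ 1011 − 60.85 = 950.15, so the highest integer P_c is 950 hPa.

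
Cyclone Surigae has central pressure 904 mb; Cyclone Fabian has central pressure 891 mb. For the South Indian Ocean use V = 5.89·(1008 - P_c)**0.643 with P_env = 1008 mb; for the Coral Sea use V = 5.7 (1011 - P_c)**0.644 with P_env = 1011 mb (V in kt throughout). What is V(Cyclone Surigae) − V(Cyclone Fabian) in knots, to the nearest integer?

Cyclone Surigae: ΔP = 104; V ≈ 5.89 × 104^0.643 ≈ 116.70 kt.
Cyclone Fabian: ΔP = 120; V ≈ 5.7 × 120^0.644 ≈ 124.41 kt.
Difference ≈ 116.70 − 124.41 = -7.71 → -8 kt.

-8 kt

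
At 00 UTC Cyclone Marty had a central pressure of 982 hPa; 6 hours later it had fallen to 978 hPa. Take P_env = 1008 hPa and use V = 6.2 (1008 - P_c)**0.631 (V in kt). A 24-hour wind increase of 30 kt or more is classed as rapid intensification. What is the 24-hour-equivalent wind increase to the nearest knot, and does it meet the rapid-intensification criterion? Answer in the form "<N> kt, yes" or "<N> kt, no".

V₁: ΔP = 26, V ≈ 6.2 × 26^0.631 ≈ 48.44 kt.
V₂: ΔP = 30, V ≈ 6.2 × 30^0.631 ≈ 53.02 kt.
ΔV over 6 h = 4.58 kt → 24 h equivalent = 4.58 × 24/6 ≈ 18.32 kt.
18 kt < 30 kt ⇒ not rapid intensification.

18 kt, no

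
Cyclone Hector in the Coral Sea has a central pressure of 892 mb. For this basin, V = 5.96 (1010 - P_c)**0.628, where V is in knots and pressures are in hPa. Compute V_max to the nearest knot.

ΔP = 1010 − 892 = 118 mb.
118^0.628 ≈ 20.005.
V ≈ 5.96 × 20.005 ≈ 119.2 kt.

119 kt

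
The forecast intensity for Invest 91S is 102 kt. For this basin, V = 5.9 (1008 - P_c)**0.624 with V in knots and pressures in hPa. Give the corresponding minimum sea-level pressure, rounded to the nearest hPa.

912 hPa

ΔP = (V / 5.9)^(1/0.624) = (102/5.9)^1.603.
102/5.9 = 17.288; 17.288^1.603 ≈ 96.29 hPa.
P_c = 1008 − 96.29 = 911.71 ≈ 912 hPa.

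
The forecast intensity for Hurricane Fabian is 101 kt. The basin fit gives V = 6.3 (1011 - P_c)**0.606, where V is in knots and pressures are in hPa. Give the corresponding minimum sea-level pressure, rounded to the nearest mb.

914 mb

ΔP = (V / 6.3)^(1/0.606) = (101/6.3)^1.650.
101/6.3 = 16.032; 16.032^1.650 ≈ 97.37 mb.
P_c = 1011 − 97.37 = 913.63 ≈ 914 mb.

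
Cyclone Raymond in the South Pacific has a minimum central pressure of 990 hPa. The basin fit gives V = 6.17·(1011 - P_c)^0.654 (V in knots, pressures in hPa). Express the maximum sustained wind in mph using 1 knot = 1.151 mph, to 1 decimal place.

52.0 mph

ΔP = 1011 − 990 = 21 hPa.
V ≈ 6.17 × 21^0.654 = 6.17 × 7.324 ≈ 45.187 kt.
45.187 × 1.151 ≈ 52.01 mph → 52.0 mph.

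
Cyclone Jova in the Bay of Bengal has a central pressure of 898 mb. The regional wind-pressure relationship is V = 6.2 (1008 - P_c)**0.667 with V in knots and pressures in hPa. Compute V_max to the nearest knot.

ΔP = 1008 − 898 = 110 mb.
110^0.667 ≈ 22.994.
V ≈ 6.2 × 22.994 ≈ 142.6 kt.

143 kt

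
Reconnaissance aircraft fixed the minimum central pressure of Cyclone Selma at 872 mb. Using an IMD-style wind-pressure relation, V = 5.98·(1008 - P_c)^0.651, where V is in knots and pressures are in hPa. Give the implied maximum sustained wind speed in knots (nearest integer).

ΔP = 1008 − 872 = 136 mb.
136^0.651 ≈ 24.487.
V ≈ 5.98 × 24.487 ≈ 146.4 kt.

146 kt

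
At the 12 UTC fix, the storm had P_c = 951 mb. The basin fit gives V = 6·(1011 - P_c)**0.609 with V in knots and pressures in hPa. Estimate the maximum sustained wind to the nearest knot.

ΔP = 1011 − 951 = 60 mb.
60^0.609 ≈ 12.103.
V ≈ 6 × 12.103 ≈ 72.6 kt.

73 kt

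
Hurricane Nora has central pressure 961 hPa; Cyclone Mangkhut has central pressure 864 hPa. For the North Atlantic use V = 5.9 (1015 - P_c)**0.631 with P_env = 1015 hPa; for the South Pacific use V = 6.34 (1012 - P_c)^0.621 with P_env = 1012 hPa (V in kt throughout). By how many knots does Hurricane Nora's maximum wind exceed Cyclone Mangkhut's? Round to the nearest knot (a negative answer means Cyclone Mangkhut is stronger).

-68 kt

Hurricane Nora: ΔP = 54; V ≈ 5.9 × 54^0.631 ≈ 73.11 kt.
Cyclone Mangkhut: ΔP = 148; V ≈ 6.34 × 148^0.621 ≈ 141.20 kt.
Difference ≈ 73.11 − 141.20 = -68.09 → -68 kt.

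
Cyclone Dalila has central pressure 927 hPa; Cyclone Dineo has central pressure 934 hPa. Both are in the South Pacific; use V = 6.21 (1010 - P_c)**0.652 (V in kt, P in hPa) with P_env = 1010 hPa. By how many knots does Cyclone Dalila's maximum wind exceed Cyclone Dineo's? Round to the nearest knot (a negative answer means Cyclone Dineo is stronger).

6 kt

Cyclone Dalila: ΔP = 83; V ≈ 6.21 × 83^0.652 ≈ 110.75 kt.
Cyclone Dineo: ΔP = 76; V ≈ 6.21 × 76^0.652 ≈ 104.56 kt.
Difference ≈ 110.75 − 104.56 = 6.19 → 6 kt.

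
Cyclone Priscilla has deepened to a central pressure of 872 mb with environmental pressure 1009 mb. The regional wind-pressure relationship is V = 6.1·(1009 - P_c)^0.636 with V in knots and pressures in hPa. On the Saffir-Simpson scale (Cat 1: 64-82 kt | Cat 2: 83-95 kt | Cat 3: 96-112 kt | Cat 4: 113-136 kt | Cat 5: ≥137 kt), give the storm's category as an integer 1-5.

ΔP = 1009 − 872 = 137 mb.
V ≈ 6.1 × 137^0.636 = 6.1 × 22.85 ≈ 139 kt.
139 kt falls in the Category 5 band.

5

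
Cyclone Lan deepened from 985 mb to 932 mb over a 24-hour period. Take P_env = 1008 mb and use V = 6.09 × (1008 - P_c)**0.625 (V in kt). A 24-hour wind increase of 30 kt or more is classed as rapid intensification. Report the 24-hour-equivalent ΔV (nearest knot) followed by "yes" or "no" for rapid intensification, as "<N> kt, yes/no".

48 kt, yes

V₁: ΔP = 23, V ≈ 6.09 × 23^0.625 ≈ 43.22 kt.
V₂: ΔP = 76, V ≈ 6.09 × 76^0.625 ≈ 91.23 kt.
ΔV over 24 h = 48.01 kt → 24 h equivalent = 48.01 × 24/24 ≈ 48.01 kt.
48 kt ≥ 30 kt ⇒ rapid intensification.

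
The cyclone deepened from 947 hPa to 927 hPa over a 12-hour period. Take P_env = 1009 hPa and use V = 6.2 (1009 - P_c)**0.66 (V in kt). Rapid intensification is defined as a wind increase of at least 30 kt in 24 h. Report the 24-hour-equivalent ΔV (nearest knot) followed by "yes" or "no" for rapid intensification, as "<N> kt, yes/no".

38 kt, yes

V₁: ΔP = 62, V ≈ 6.2 × 62^0.66 ≈ 94.49 kt.
V₂: ΔP = 82, V ≈ 6.2 × 82^0.66 ≈ 113.63 kt.
ΔV over 12 h = 19.14 kt → 24 h equivalent = 19.14 × 24/12 ≈ 38.28 kt.
38 kt ≥ 30 kt ⇒ rapid intensification.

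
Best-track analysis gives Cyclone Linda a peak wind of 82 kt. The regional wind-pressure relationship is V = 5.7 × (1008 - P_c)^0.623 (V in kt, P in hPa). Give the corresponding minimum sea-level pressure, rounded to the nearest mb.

ΔP = (V / 5.7)^(1/0.623) = (82/5.7)^1.605.
82/5.7 = 14.386; 14.386^1.605 ≈ 72.22 mb.
P_c = 1008 − 72.22 = 935.78 ≈ 936 mb.

936 mb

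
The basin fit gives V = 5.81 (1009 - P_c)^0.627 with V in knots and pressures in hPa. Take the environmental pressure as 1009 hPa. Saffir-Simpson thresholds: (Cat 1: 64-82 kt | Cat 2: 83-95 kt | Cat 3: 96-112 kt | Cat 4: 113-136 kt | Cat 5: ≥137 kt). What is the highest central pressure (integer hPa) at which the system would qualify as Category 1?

963 hPa

Category 1 begins at V = 64 kt.
Required ΔP = (64/5.81)^(1/0.627) = 11.015^1.595 ≈ 45.91 hPa.
P_c ≤ 1009 − 45.91 = 963.09, so the highest integer P_c is 963 hPa.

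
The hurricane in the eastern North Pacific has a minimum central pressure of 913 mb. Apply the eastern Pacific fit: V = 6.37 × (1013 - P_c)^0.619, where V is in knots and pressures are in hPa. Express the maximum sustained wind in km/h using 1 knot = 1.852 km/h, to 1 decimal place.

ΔP = 1013 − 913 = 100 mb.
V ≈ 6.37 × 100^0.619 = 6.37 × 17.298 ≈ 110.189 kt.
110.189 × 1.852 ≈ 204.07 km/h → 204.1 km/h.

204.1 km/h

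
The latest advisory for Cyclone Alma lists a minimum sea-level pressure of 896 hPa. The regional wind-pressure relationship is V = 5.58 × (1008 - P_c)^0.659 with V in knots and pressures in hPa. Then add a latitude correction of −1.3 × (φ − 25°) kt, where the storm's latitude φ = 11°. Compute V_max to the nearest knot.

ΔP = 1008 − 896 = 112 hPa.
112^0.659 ≈ 22.410.
V ≈ 5.58 × 22.410 ≈ 125.0 kt.
Latitude correction: −1.3 × (11 − 25) = 18.2 kt.
Corrected V ≈ 143.2 kt → 143 kt.

143 kt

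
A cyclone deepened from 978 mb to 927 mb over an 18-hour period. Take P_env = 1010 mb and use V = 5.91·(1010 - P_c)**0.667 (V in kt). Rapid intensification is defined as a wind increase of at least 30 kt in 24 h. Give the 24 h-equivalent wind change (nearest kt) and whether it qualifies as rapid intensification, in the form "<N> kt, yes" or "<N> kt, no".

71 kt, yes

V₁: ΔP = 32, V ≈ 5.91 × 32^0.667 ≈ 59.64 kt.
V₂: ΔP = 83, V ≈ 5.91 × 83^0.667 ≈ 112.62 kt.
ΔV over 18 h = 52.98 kt → 24 h equivalent = 52.98 × 24/18 ≈ 70.64 kt.
71 kt ≥ 30 kt ⇒ rapid intensification.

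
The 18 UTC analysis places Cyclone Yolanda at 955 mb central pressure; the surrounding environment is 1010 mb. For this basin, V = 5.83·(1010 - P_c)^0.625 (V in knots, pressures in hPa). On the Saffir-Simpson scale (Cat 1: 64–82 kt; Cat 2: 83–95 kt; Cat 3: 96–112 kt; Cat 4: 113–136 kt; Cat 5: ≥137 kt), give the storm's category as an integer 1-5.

1

ΔP = 1010 − 955 = 55 mb.
V ≈ 5.83 × 55^0.625 = 5.83 × 12.24 ≈ 71 kt.
71 kt falls in the Category 1 band.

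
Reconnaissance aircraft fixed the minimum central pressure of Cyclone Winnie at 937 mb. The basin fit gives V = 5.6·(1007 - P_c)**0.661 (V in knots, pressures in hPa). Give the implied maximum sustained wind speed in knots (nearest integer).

ΔP = 1007 − 937 = 70 mb.
70^0.661 ≈ 16.581.
V ≈ 5.6 × 16.581 ≈ 92.9 kt.

93 kt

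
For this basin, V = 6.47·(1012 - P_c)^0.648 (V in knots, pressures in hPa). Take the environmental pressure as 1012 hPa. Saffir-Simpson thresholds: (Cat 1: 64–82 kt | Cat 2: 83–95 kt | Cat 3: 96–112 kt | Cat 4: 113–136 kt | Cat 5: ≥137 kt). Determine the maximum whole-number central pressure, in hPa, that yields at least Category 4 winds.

929 hPa

Category 4 begins at V = 113 kt.
Required ΔP = (113/6.47)^(1/0.648) = 17.465^1.543 ≈ 82.59 hPa.
P_c ≤ 1012 − 82.59 = 929.41, so the highest integer P_c is 929 hPa.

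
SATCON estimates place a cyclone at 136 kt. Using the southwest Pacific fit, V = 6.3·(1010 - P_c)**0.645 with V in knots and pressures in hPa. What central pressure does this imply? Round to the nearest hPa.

ΔP = (V / 6.3)^(1/0.645) = (136/6.3)^1.550.
136/6.3 = 21.587; 21.587^1.550 ≈ 117.09 hPa.
P_c = 1010 − 117.09 = 892.91 ≈ 893 hPa.

893 hPa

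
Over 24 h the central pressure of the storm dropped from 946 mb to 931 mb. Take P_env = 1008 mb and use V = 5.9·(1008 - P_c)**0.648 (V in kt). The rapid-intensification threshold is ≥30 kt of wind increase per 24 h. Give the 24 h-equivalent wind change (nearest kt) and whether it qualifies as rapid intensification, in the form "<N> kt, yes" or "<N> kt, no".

13 kt, no

V₁: ΔP = 62, V ≈ 5.9 × 62^0.648 ≈ 85.57 kt.
V₂: ΔP = 77, V ≈ 5.9 × 77^0.648 ≈ 98.47 kt.
ΔV over 24 h = 12.90 kt → 24 h equivalent = 12.90 × 24/24 ≈ 12.90 kt.
13 kt < 30 kt ⇒ not rapid intensification.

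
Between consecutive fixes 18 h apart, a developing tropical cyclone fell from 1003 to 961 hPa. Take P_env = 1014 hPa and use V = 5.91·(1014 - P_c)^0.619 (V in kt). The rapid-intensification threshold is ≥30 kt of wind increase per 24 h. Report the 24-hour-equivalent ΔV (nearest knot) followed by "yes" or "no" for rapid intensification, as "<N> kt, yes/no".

V₁: ΔP = 11, V ≈ 5.91 × 11^0.619 ≈ 26.07 kt.
V₂: ΔP = 53, V ≈ 5.91 × 53^0.619 ≈ 69.01 kt.
ΔV over 18 h = 42.94 kt → 24 h equivalent = 42.94 × 24/18 ≈ 57.25 kt.
57 kt ≥ 30 kt ⇒ rapid intensification.

57 kt, yes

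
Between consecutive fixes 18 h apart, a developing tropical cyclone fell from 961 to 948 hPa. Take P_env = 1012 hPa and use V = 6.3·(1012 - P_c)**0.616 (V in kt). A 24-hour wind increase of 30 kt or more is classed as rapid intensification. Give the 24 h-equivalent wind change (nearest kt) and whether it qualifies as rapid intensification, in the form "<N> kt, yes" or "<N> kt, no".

V₁: ΔP = 51, V ≈ 6.3 × 51^0.616 ≈ 70.99 kt.
V₂: ΔP = 64, V ≈ 6.3 × 64^0.616 ≈ 81.65 kt.
ΔV over 18 h = 10.66 kt → 24 h equivalent = 10.66 × 24/18 ≈ 14.21 kt.
14 kt < 30 kt ⇒ not rapid intensification.

14 kt, no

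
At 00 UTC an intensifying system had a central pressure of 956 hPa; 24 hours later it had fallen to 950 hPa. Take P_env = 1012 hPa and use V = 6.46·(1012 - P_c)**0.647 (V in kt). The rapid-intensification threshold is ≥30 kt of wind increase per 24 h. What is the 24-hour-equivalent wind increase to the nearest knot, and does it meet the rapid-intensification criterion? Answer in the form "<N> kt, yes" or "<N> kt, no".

6 kt, no

V₁: ΔP = 56, V ≈ 6.46 × 56^0.647 ≈ 87.36 kt.
V₂: ΔP = 62, V ≈ 6.46 × 62^0.647 ≈ 93.31 kt.
ΔV over 24 h = 5.95 kt → 24 h equivalent = 5.95 × 24/24 ≈ 5.95 kt.
6 kt < 30 kt ⇒ not rapid intensification.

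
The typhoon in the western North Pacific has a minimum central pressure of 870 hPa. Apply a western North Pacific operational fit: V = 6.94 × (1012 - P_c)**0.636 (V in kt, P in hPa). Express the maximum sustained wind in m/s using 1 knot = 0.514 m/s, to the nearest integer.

83 m/s

ΔP = 1012 − 870 = 142 hPa.
V ≈ 6.94 × 142^0.636 = 6.94 × 23.381 ≈ 162.261 kt.
162.261 × 0.514 ≈ 83.40 m/s → 83 m/s.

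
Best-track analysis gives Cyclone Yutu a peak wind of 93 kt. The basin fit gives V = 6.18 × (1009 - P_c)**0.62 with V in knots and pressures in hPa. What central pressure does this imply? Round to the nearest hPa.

930 hPa

ΔP = (V / 6.18)^(1/0.62) = (93/6.18)^1.613.
93/6.18 = 15.049; 15.049^1.613 ≈ 79.28 hPa.
P_c = 1009 − 79.28 = 929.72 ≈ 930 hPa.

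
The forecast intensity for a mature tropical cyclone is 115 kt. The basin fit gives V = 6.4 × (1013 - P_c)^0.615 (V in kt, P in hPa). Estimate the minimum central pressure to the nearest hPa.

ΔP = (V / 6.4)^(1/0.615) = (115/6.4)^1.626.
115/6.4 = 17.969; 17.969^1.626 ≈ 109.61 hPa.
P_c = 1013 − 109.61 = 903.39 ≈ 903 hPa.

903 hPa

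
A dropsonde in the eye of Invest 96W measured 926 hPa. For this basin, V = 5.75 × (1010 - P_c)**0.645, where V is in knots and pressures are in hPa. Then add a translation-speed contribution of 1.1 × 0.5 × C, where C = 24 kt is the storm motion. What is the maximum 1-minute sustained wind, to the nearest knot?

113 kt

ΔP = 1010 − 926 = 84 hPa.
84^0.645 ≈ 17.424.
V ≈ 5.75 × 17.424 ≈ 100.2 kt.
Translation term: 1.1 × 0.5 × 24 = 13.2 kt.
Corrected V ≈ 113.4 kt → 113 kt.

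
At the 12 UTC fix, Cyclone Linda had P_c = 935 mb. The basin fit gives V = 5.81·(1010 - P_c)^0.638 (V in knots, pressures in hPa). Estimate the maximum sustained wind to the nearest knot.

91 kt

ΔP = 1010 − 935 = 75 mb.
75^0.638 ≈ 15.714.
V ≈ 5.81 × 15.714 ≈ 91.3 kt.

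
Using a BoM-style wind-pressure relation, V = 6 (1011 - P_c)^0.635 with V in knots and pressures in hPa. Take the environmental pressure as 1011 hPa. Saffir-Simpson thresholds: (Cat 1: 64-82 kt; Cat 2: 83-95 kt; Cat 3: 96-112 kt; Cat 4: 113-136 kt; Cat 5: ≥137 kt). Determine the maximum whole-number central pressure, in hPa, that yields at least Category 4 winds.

909 hPa

Category 4 begins at V = 113 kt.
Required ΔP = (113/6)^(1/0.635) = 18.833^1.575 ≈ 101.80 hPa.
P_c ≤ 1011 − 101.80 = 909.20, so the highest integer P_c is 909 hPa.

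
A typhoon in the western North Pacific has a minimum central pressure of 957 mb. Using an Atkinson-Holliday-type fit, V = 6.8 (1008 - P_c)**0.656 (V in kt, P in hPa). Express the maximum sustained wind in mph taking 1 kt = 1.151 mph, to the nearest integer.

103 mph

ΔP = 1008 − 957 = 51 mb.
V ≈ 6.8 × 51^0.656 = 6.8 × 13.188 ≈ 89.676 kt.
89.676 × 1.151 ≈ 103.22 mph → 103 mph.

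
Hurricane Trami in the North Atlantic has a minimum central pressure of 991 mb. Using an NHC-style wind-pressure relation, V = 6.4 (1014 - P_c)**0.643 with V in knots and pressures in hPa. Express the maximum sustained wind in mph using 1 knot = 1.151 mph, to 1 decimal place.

55.3 mph

ΔP = 1014 − 991 = 23 mb.
V ≈ 6.4 × 23^0.643 = 6.4 × 7.509 ≈ 48.059 kt.
48.059 × 1.151 ≈ 55.32 mph → 55.3 mph.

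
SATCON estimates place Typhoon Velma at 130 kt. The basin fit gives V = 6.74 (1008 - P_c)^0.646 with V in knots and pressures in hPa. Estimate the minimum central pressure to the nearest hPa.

910 hPa

ΔP = (V / 6.74)^(1/0.646) = (130/6.74)^1.548.
130/6.74 = 19.288; 19.288^1.548 ≈ 97.63 hPa.
P_c = 1008 − 97.63 = 910.37 ≈ 910 hPa.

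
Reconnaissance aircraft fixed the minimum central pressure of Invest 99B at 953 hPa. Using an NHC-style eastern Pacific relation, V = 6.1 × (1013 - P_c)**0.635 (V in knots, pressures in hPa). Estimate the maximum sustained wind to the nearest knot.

ΔP = 1013 − 953 = 60 hPa.
60^0.635 ≈ 13.463.
V ≈ 6.1 × 13.463 ≈ 82.1 kt.

82 kt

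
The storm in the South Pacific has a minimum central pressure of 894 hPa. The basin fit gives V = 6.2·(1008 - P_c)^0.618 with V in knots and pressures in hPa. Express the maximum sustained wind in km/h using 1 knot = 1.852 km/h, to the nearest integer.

ΔP = 1008 − 894 = 114 hPa.
V ≈ 6.2 × 114^0.618 = 6.2 × 18.671 ≈ 115.760 kt.
115.760 × 1.852 ≈ 214.39 km/h → 214 km/h.

214 km/h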